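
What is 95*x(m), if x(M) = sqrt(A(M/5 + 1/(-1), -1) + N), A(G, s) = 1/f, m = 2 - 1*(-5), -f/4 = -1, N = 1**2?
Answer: 95*sqrt(5)/2 ≈ 106.21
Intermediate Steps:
N = 1
f = 4 (f = -4*(-1) = 4)
m = 7 (m = 2 + 5 = 7)
A(G, s) = 1/4
x(M) = sqrt(5)/2 (x(M) = sqrt(1/4 + 1) = sqrt(5/4) = sqrt(5)/2)
95*x(m) = 95*(sqrt(5)/2) = 95*sqrt(5)/2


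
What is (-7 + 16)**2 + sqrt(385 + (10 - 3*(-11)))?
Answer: 81 + 2*sqrt(107) ≈ 101.69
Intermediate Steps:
(-7 + 16)**2 + sqrt(385 + (10 - 3*(-11))) = 9**2 + sqrt(385 + (10 + 33)) = 81 + sqrt(385 + 43) = 81 + sqrt(428) = 81 + 2*sqrt(107)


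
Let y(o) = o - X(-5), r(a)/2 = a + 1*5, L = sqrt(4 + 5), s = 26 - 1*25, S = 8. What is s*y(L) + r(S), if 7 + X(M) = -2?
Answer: 38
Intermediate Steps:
X(M) = -9 (X(M) = -7 - 2 = -9)
s = 1 (s = 26 - 25 = 1)
L = 3 (L = sqrt(9) = 3)
r(a) = 10 + 2*a (r(a) = 2*(a + 1*5) = 2*(a + 5) = 2*(5 + a) = 10 + 2*a)
y(o) = 9 + o (y(o) = o - 1*(-9) = o + 9 = 9 + o)
s*y(L) + r(S) = 1*(9 + 3) + (10 + 2*8) = 1*12 + (10 + 16) = 12 + 26 = 38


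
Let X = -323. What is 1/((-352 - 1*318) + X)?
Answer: -1/993 ≈ -0.0010071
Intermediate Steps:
1/((-352 - 1*318) + X) = 1/((-352 - 1*318) - 323) = 1/((-352 - 318) - 323) = 1/(-670 - 323) = 1/(-993) = -1/993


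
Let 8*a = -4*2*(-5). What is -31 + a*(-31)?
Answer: -186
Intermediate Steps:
a = 5 (a = (-4*2*(-5))/8 = (-8*(-5))/8 = (⅛)*40 = 5)
-31 + a*(-31) = -31 + 5*(-31) = -31 - 155 = -186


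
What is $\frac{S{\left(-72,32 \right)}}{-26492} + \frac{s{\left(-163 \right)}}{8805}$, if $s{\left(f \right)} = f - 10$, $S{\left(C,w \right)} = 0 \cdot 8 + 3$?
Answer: $- \frac{4609531}{233262060} \approx -0.019761$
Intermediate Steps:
$S{\left(C,w \right)} = 3$ ($S{\left(C,w \right)} = 0 + 3 = 3$)
$s{\left(f \right)} = -10 + f$ ($s{\left(f \right)} = f - 10 = -10 + f$)
$\frac{S{\left(-72,32 \right)}}{-26492} + \frac{s{\left(-163 \right)}}{8805} = \frac{3}{-26492} + \frac{-10 - 163}{8805} = 3 \left(- \frac{1}{26492}\right) - \frac{173}{8805} = - \frac{3}{26492} - \frac{173}{8805} = - \frac{4609531}{233262060}$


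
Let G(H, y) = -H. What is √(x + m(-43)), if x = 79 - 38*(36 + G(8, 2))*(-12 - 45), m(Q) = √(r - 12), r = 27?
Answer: √(60727 + √15) ≈ 246.44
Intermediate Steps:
m(Q) = √15 (m(Q) = √(27 - 12) = √15)
x = 60727 (x = 79 - 38*(36 - 1*8)*(-12 - 45) = 79 - 38*(36 - 8)*(-57) = 79 - 1064*(-57) = 79 - 38*(-1596) = 79 + 60648 = 60727)
√(x + m(-43)) = √(60727 + √15)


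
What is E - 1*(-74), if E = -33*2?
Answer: 8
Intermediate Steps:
E = -66
E - 1*(-74) = -66 - 1*(-74) = -66 + 74 = 8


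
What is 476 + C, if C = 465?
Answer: 941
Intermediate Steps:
476 + C = 476 + 465 = 941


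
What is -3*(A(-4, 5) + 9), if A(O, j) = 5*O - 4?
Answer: 45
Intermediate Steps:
A(O, j) = -4 + 5*O
-3*(A(-4, 5) + 9) = -3*((-4 + 5*(-4)) + 9) = -3*((-4 - 20) + 9) = -3*(-24 + 9) = -3*(-15) = 45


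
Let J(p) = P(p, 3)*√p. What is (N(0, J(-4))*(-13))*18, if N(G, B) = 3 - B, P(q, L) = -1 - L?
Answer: -702 - 1872*I ≈ -702.0 - 1872.0*I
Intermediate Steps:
J(p) = -4*√p (J(p) = (-1 - 1*3)*√p = (-1 - 3)*√p = -4*√p)
(N(0, J(-4))*(-13))*18 = ((3 - (-4)*√(-4))*(-13))*18 = ((3 - (-4)*2*I)*(-13))*18 = ((3 - (-8)*I)*(-13))*18 = ((3 + 8*I)*(-13))*18 = (-39 - 104*I)*18 = -702 - 1872*I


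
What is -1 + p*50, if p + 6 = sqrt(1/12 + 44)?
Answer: -301 + 575*sqrt(3)/3 ≈ 30.976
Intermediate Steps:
p = -6 + 23*sqrt(3)/6 (p = -6 + sqrt(1/12 + 44) = -6 + sqrt(529/12) = -6 + 23*sqrt(3)/6 ≈ 0.63953)
-1 + p*50 = -1 + (-6 + 23*sqrt(3)/6)*50 = -1 + (-300 + 575*sqrt(3)/3) = -301 + 575*sqrt(3)/3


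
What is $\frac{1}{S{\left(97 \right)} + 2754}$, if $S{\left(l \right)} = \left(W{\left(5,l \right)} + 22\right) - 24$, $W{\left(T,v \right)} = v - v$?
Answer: $\frac{1}{2752} \approx 0.00036337$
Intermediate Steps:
$W{\left(T,v \right)} = 0$
$S{\left(l \right)} = -2$ ($S{\left(l \right)} = \left(0 + 22\right) - 24 = 22 - 24 = -2$)
$\frac{1}{S{\left(97 \right)} + 2754} = \frac{1}{-2 + 2754} = \frac{1}{2752}$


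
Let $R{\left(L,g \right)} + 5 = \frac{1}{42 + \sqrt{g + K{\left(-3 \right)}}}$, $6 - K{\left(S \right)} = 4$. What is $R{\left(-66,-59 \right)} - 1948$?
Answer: $\frac{- 1953 \sqrt{57} + 82025 i}{\sqrt{57} - 42 i} \approx -1953.0 - 0.0041461 i$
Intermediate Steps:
$K{\left(S \right)} = 2$ ($K{\left(S \right)} = 6 - 4 = 2$)
$R{\left(L,g \right)} = -5 + \frac{1}{42 + \sqrt{2 + g}}$ ($R{\left(L,g \right)} = -5 + \frac{1}{42 + \sqrt{g + 2}} = -5 + \frac{1}{42 + \sqrt{2 + g}}$)
$R{\left(-66,-59 \right)} - 1948 = \frac{-209 - 5 \sqrt{2 - 59}}{42 + \sqrt{2 - 59}} - 1948 = \frac{-209 - 5 \sqrt{-57}}{42 + \sqrt{-57}} - 1948 = \frac{-209 - 5 i \sqrt{57}}{42 + i \sqrt{57}} - 1948 = -1948 + \frac{-209 - 5 i \sqrt{57}}{42 + i \sqrt{57}}$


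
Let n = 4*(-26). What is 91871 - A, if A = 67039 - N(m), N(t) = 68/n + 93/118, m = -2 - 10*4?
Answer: 19046247/767 ≈ 24832.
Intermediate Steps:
n = -104
m = -42 (m = -2 - 40 = -42)
N(t) = 103/767 (N(t) = 68/(-104) + 93/118 = 68*(-1/104) + 93*(1/118) = -17/26 + 93/118 = 103/767)
A = 51418810/767 (A = 67039 - 1*103/767 = 67039 - 103/767 = 51418810/767 ≈ 67039.)
91871 - A = 91871 - 1*51418810/767 = 91871 - 51418810/767 = 19046247/767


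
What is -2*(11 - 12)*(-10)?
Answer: -20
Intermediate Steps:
-2*(11 - 12)*(-10) = -2*(-1)*(-10) = 2*(-10) = -20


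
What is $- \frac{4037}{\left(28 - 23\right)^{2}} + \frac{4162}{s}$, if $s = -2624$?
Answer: $- \frac{5348569}{32800} \approx -163.07$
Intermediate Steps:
$- \frac{4037}{\left(28 - 23\right)^{2}} + \frac{4162}{s} = - \frac{4037}{\left(28 - 23\right)^{2}} + \frac{4162}{-2624} = - \frac{4037}{5^{2}} + 4162 \left(- \frac{1}{2624}\right) = - \frac{4037}{25} - \frac{2081}{1312} = - \frac{5348569}{32800}$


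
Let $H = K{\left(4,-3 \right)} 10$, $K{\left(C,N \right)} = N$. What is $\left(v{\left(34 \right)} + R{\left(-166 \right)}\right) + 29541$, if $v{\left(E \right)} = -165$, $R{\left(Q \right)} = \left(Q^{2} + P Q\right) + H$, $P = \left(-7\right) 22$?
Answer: $82466$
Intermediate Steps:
$P = -154$
$H = -30$ ($H = \left(-3\right) 10 = -30$)
$R{\left(Q \right)} = -30 + Q^{2} - 154 Q$ ($R{\left(Q \right)} = \left(Q^{2} - 154 Q\right) - 30 = -30 + Q^{2} - 154 Q$)
$\left(v{\left(34 \right)} + R{\left(-166 \right)}\right) + 29541 = \left(-165 - \left(-25534 - 27556\right)\right) + 29541 = \left(-165 + \left(-30 + 27556 + 25564\right)\right) + 29541 = \left(-165 + 53090\right) + 29541 = 52925 + 29541 = 82466$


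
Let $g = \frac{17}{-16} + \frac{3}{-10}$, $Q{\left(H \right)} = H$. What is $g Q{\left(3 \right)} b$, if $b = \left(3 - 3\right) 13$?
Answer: $0$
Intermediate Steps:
$g = - \frac{109}{80}$ ($g = 17 \left(- \frac{1}{16}\right) + 3 \left(- \frac{1}{10}\right) = - \frac{17}{16} - \frac{3}{10} = - \frac{109}{80} \approx -1.3625$)
$b = 0$ ($b = \left(3 - 3\right) 13 = 0 \cdot 13 = 0$)
$g Q{\left(3 \right)} b = \left(- \frac{109}{80}\right) 3 \cdot 0 = \left(- \frac{327}{80}\right) 0 = 0$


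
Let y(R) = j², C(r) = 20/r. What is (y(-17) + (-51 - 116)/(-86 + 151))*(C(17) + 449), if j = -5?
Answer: 11158074/1105 ≈ 10098.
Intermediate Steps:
y(R) = 25 (y(R) = (-5)² = 25)
(y(-17) + (-51 - 116)/(-86 + 151))*(C(17) + 449) = (25 + (-51 - 116)/(-86 + 151))*(20/17 + 449) = (25 - 167/65)*(20*(1/17) + 449) = (25 - 167*1/65)*(20/17 + 449) = (25 - 167/65)*(7653/17) = (1458/65)*(7653/17) = 11158074/1105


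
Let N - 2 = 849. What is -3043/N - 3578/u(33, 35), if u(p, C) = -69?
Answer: 5359/111 ≈ 48.279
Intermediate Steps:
N = 851 (N = 2 + 849 = 851)
-3043/N - 3578/u(33, 35) = -3043/851 - 3578/(-69) = -3043*1/851 - 3578*(-1/69) = -3043/851 + 3578/69 = 5359/111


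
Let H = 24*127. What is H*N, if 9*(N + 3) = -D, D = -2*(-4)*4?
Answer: -59944/3 ≈ -19981.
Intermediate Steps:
D = 32 (D = 8*4 = 32)
N = -59/9 (N = -3 + (-1*32)/9 = -3 + (1/9)*(-32) = -3 - 32/9 = -59/9 ≈ -6.5556)
H = 3048
H*N = 3048*(-59/9) = -59944/3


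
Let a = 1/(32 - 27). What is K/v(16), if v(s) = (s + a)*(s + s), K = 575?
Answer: 2875/2592 ≈ 1.1092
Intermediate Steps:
a = ⅕ (a = 1/5 = ⅕ ≈ 0.20000)
v(s) = 2*s*(⅕ + s) (v(s) = (s + ⅕)*(s + s) = (⅕ + s)*(2*s) = 2*s*(⅕ + s))
K/v(16) = 575/(((⅖)*16*(1 + 5*16))) = 575/(((⅖)*16*(1 + 80))) = 575/(((⅖)*16*81)) = 575/(2592/5) = 575*(5/2592) = 2875/2592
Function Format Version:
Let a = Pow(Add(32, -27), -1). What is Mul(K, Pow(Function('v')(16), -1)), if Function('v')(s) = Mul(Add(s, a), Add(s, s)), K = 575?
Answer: Rational(2875, 2592) ≈ 1.1092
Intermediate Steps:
a = Rational(1, 5) (a = Pow(5, -1) = Rational(1, 5) ≈ 0.20000)
Function('v')(s) = Mul(2, s, Add(Rational(1, 5), s)) (Function('v')(s) = Mul(Add(s, Rational(1, 5)), Add(s, s)) = Mul(Add(Rational(1, 5), s), Mul(2, s)) = Mul(2, s, Add(Rational(1, 5), s)))
Mul(K, Pow(Function('v')(16), -1)) = Mul(575, Pow(Mul(Rational(2, 5), 16, Add(1, Mul(5, 16))), -1)) = Mul(575, Pow(Mul(Rational(2, 5), 16, Add(1, 80)), -1)) = Mul(575, Pow(Mul(Rational(2, 5), 16, 81), -1)) = Mul(575, Pow(Rational(2592, 5), -1)) = Mul(575, Rational(5, 2592)) = Rational(2875, 2592)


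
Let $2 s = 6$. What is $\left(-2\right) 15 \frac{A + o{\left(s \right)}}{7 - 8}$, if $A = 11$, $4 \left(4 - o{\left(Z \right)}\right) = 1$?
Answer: $\frac{885}{2} \approx 442.5$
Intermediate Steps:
$s = 3$ ($s = \frac{1}{2} \cdot 6 = 3$)
$o{\left(Z \right)} = \frac{15}{4}$ ($o{\left(Z \right)} = 4 - \frac{1}{4} = \frac{15}{4}$)
$\left(-2\right) 15 \frac{A + o{\left(s \right)}}{7 - 8} = \left(-2\right) 15 \frac{11 + \frac{15}{4}}{7 - 8} = - 30 \frac{59}{4 \left(-1\right)} = - 30 \cdot \frac{59}{4} \left(-1\right) = \left(-30\right) \left(- \frac{59}{4}\right) = \frac{885}{2}$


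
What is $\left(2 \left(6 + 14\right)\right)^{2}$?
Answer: $1600$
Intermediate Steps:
$\left(2 \left(6 + 14\right)\right)^{2} = \left(2 \cdot 20\right)^{2} = 40^{2} = 1600$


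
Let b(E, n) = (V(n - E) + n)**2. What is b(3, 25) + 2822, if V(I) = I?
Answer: 5031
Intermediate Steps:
b(E, n) = (-E + 2*n)**2 (b(E, n) = ((n - E) + n)**2 = (-E + 2*n)**2)
b(3, 25) + 2822 = (-1*3 + 2*25)**2 + 2822 = (-3 + 50)**2 + 2822 = 47**2 + 2822 = 2209 + 2822 = 5031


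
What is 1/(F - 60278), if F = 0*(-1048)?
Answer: -1/60278 ≈ -1.6590e-5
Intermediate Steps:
F = 0
1/(F - 60278) = 1/(0 - 60278) = 1/(-60278) = -1/60278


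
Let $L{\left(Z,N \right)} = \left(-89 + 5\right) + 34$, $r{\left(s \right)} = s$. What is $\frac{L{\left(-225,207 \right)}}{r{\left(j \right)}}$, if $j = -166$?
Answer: $\frac{25}{83} \approx 0.3012$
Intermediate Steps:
$L{\left(Z,N \right)} = -50$ ($L{\left(Z,N \right)} = -84 + 34 = -50$)
$\frac{L{\left(-225,207 \right)}}{r{\left(j \right)}} = - \frac{50}{-166} = \left(-50\right) \left(- \frac{1}{166}\right) = \frac{25}{83}$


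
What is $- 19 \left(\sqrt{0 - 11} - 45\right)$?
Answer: $855 - 19 i \sqrt{11} \approx 855.0 - 63.016 i$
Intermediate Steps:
$- 19 \left(\sqrt{0 - 11} - 45\right) = - 19 \left(\sqrt{-11} - 45\right) = - 19 \left(i \sqrt{11} - 45\right) = - 19 \left(-45 + i \sqrt{11}\right) = 855 - 19 i \sqrt{11}$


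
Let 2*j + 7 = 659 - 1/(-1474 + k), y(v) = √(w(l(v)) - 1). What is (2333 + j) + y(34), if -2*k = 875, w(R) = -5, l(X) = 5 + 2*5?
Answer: 10165358/3823 + I*√6 ≈ 2659.0 + 2.4495*I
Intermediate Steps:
l(X) = 15 (l(X) = 5 + 10 = 15)
y(v) = I*√6 (y(v) = √(-5 - 1) = √(-6) = I*√6)
k = -875/2 (k = -½*875 = -875/2 ≈ -437.50)
j = 1246299/3823 (j = -7/2 + (659 - 1/(-1474 - 875/2))/2 = -7/2 + (659 - 1/(-3823/2))/2 = -7/2 + (659 - 1*(-2/3823))/2 = -7/2 + (659 + 2/3823)/2 = -7/2 + (½)*(2519359/3823) = -7/2 + 2519359/7646 = 1246299/3823 ≈ 326.00)
(2333 + j) + y(34) = (2333 + 1246299/3823) + I*√6 = 10165358/3823 + I*√6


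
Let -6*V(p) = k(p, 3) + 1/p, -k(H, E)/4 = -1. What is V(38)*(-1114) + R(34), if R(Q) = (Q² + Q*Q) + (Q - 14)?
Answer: 117023/38 ≈ 3079.6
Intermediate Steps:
k(H, E) = 4 (k(H, E) = -4*(-1) = 4)
R(Q) = -14 + Q + 2*Q² (R(Q) = (Q² + Q²) + (-14 + Q) = 2*Q² + (-14 + Q) = -14 + Q + 2*Q²)
V(p) = -⅔ - 1/(6*p) (V(p) = -(4 + 1/p)/6 = -⅔ - 1/(6*p))
V(38)*(-1114) + R(34) = ((⅙)*(-1 - 4*38)/38)*(-1114) + (-14 + 34 + 2*34²) = ((⅙)*(1/38)*(-1 - 152))*(-1114) + (-14 + 34 + 2*1156) = ((⅙)*(1/38)*(-153))*(-1114) + (-14 + 34 + 2312) = -51/76*(-1114) + 2332 = 28407/38 + 2332 = 117023/38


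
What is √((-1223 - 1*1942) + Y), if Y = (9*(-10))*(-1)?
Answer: 5*I*√123 ≈ 55.453*I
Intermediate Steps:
Y = 90 (Y = -90*(-1) = 90)
√((-1223 - 1*1942) + Y) = √((-1223 - 1*1942) + 90) = √((-1223 - 1942) + 90) = √(-3165 + 90) = √(-3075) = 5*I*√123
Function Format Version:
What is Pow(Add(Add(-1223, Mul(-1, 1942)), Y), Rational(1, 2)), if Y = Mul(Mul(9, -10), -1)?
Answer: Mul(5, I, Pow(123, Rational(1, 2))) ≈ Mul(55.453, I)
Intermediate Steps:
Y = 90 (Y = Mul(-90, -1) = 90)
Pow(Add(Add(-1223, Mul(-1, 1942)), Y), Rational(1, 2)) = Pow(Add(Add(-1223, Mul(-1, 1942)), 90), Rational(1, 2)) = Pow(Add(Add(-1223, -1942), 90), Rational(1, 2)) = Pow(Add(-3165, 90), Rational(1, 2)) = Pow(-3075, Rational(1, 2)) = Mul(5, I, Pow(123, Rational(1, 2)))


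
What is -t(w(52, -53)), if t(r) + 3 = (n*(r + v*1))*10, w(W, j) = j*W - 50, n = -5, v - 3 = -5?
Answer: -140397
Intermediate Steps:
v = -2 (v = 3 - 5 = -2)
w(W, j) = -50 + W*j (w(W, j) = W*j - 50 = -50 + W*j)
t(r) = 97 - 50*r (t(r) = -3 - 5*(r - 2*1)*10 = -3 - 5*(r - 2)*10 = -3 - 5*(-2 + r)*10 = -3 + (10 - 5*r)*10 = -3 + (100 - 50*r) = 97 - 50*r)
-t(w(52, -53)) = -(97 - 50*(-50 + 52*(-53))) = -(97 - 50*(-50 - 2756)) = -(97 - 50*(-2806)) = -(97 + 140300) = -1*140397 = -140397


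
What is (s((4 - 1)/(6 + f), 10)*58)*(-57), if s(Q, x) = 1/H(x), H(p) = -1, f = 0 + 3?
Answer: 3306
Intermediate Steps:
f = 3
s(Q, x) = -1 (s(Q, x) = 1/(-1) = 1*(-1) = -1)
(s((4 - 1)/(6 + f), 10)*58)*(-57) = -1*58*(-57) = -58*(-57) = 3306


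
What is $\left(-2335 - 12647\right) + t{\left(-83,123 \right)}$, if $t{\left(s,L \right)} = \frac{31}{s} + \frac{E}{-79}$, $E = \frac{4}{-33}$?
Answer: $- \frac{3241900627}{216381} \approx -14982.0$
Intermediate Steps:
$E = - \frac{4}{33}$ ($E = 4 \left(- \frac{1}{33}\right) = - \frac{4}{33} \approx -0.12121$)
$t{\left(s,L \right)} = \frac{4}{2607} + \frac{31}{s}$ ($t{\left(s,L \right)} = \frac{31}{s} - \frac{4}{33 \left(-79\right)} = \frac{31}{s} - - \frac{4}{2607} = \frac{31}{s} + \frac{4}{2607} = \frac{4}{2607} + \frac{31}{s}$)
$\left(-2335 - 12647\right) + t{\left(-83,123 \right)} = \left(-2335 - 12647\right) + \left(\frac{4}{2607} + \frac{31}{-83}\right) = -14982 + \left(\frac{4}{2607} + 31 \left(- \frac{1}{83}\right)\right) = -14982 + \left(\frac{4}{2607} - \frac{31}{83}\right) = -14982 - \frac{80485}{216381} = - \frac{3241900627}{216381}$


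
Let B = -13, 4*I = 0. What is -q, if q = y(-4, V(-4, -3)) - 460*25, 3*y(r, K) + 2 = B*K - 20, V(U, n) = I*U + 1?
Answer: 34535/3 ≈ 11512.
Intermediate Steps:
I = 0 (I = (¼)*0 = 0)
V(U, n) = 1 (V(U, n) = 0*U + 1 = 0 + 1 = 1)
y(r, K) = -22/3 - 13*K/3 (y(r, K) = -⅔ + (-13*K - 20)/3 = -⅔ + (-20 - 13*K)/3 = -⅔ + (-20/3 - 13*K/3) = -22/3 - 13*K/3)
q = -34535/3 (q = (-22/3 - 13/3*1) - 460*25 = (-22/3 - 13/3) - 11500 = -35/3 - 11500 = -34535/3 ≈ -11512.)
-q = -1*(-34535/3) = 34535/3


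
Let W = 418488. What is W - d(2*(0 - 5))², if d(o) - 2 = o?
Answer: 418424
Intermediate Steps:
d(o) = 2 + o
W - d(2*(0 - 5))² = 418488 - (2 + 2*(0 - 5))² = 418488 - (2 + 2*(-5))² = 418488 - (2 - 10)² = 418488 - 1*(-8)² = 418488 - 1*64 = 418488 - 64 = 418424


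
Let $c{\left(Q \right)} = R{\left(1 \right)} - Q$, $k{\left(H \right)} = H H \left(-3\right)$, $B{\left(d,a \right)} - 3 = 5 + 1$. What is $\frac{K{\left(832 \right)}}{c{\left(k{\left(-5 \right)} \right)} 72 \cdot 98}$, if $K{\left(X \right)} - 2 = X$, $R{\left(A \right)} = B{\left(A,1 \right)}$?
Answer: $\frac{139}{98784} \approx 0.0014071$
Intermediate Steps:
$B{\left(d,a \right)} = 9$ ($B{\left(d,a \right)} = 3 + \left(5 + 1\right) = 3 + 6 = 9$)
$R{\left(A \right)} = 9$
$K{\left(X \right)} = 2 + X$
$k{\left(H \right)} = - 3 H^{2}$ ($k{\left(H \right)} = H^{2} \left(-3\right) = - 3 H^{2}$)
$c{\left(Q \right)} = 9 - Q$
$\frac{K{\left(832 \right)}}{c{\left(k{\left(-5 \right)} \right)} 72 \cdot 98} = \frac{2 + 832}{\left(9 - - 3 \left(-5\right)^{2}\right) 72 \cdot 98} = \frac{834}{\left(9 - \left(-3\right) 25\right) 72 \cdot 98} = \frac{834}{\left(9 - -75\right) 72 \cdot 98} = \frac{834}{\left(9 + 75\right) 72 \cdot 98} = \frac{834}{84 \cdot 72 \cdot 98} = \frac{834}{6048 \cdot 98} = \frac{834}{592704} = 834 \cdot \frac{1}{592704} = \frac{139}{98784}$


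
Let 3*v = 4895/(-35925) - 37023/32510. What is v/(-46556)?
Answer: 59567509/6524851799160 ≈ 9.1293e-6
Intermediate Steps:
v = -59567509/140150610 (v = (4895/(-35925) - 37023/32510)/3 = (4895*(-1/35925) - 37023*1/32510)/3 = (-979/7185 - 37023/32510)/3 = (1/3)*(-59567509/46716870) = -59567509/140150610 ≈ -0.42502)
v/(-46556) = -59567509/140150610/(-46556) = -59567509/140150610*(-1/46556) = 59567509/6524851799160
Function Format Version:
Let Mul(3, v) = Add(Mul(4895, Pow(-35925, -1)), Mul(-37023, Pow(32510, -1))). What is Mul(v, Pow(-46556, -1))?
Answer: Rational(59567509, 6524851799160) ≈ 9.1293e-6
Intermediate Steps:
v = Rational(-59567509, 140150610) (v = Mul(Rational(1, 3), Add(Mul(4895, Pow(-35925, -1)), Mul(-37023, Pow(32510, -1)))) = Mul(Rational(1, 3), Add(Mul(4895, Rational(-1, 35925)), Mul(-37023, Rational(1, 32510)))) = Mul(Rational(1, 3), Add(Rational(-979, 7185), Rational(-37023, 32510))) = Mul(Rational(1, 3), Rational(-59567509, 46716870)) = Rational(-59567509, 140150610) ≈ -0.42502)
Mul(v, Pow(-46556, -1)) = Mul(Rational(-59567509, 140150610), Pow(-46556, -1)) = Mul(Rational(-59567509, 140150610), Rational(-1, 46556)) = Rational(59567509, 6524851799160)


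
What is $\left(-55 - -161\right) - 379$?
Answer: $-273$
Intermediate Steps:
$\left(-55 - -161\right) - 379 = \left(-55 + 161\right) - 379 = 106 - 379 = -273$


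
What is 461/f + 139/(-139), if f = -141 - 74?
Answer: -676/215 ≈ -3.1442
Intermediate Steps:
f = -215
461/f + 139/(-139) = 461/(-215) + 139/(-139) = 461*(-1/215) + 139*(-1/139) = -461/215 - 1 = -676/215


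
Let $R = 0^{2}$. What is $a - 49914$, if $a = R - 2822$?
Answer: $-52736$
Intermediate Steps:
$R = 0$
$a = -2822$ ($a = 0 - 2822 = -2822$)
$a - 49914 = -2822 - 49914 = -52736$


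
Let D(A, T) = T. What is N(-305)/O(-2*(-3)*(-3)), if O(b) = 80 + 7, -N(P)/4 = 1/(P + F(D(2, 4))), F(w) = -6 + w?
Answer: 4/26709 ≈ 0.00014976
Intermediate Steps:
N(P) = -4/(-2 + P) (N(P) = -4/(P + (-6 + 4)) = -4/(P - 2) = -4/(-2 + P))
O(b) = 87
N(-305)/O(-2*(-3)*(-3)) = -4/(-2 - 305)/87 = -4/(-307)*(1/87) = -4*(-1/307)*(1/87) = (4/307)*(1/87) = 4/26709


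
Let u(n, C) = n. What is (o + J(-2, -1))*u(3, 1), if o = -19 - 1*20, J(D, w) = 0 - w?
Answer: -114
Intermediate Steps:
J(D, w) = -w
o = -39 (o = -19 - 20 = -39)
(o + J(-2, -1))*u(3, 1) = (-39 - 1*(-1))*3 = (-39 + 1)*3 = -38*3 = -114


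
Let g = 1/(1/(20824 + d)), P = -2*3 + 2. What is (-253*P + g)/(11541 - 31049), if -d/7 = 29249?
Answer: 182907/19508 ≈ 9.3760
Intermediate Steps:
d = -204743 (d = -7*29249 = -204743)
P = -4 (P = -6 + 2 = -4)
g = -183919 (g = 1/(1/(20824 - 204743)) = 1/(1/(-183919)) = 1/(-1/183919) = -183919)
(-253*P + g)/(11541 - 31049) = (-253*(-4) - 183919)/(11541 - 31049) = (1012 - 183919)/(-19508) = -182907*(-1/19508) = 182907/19508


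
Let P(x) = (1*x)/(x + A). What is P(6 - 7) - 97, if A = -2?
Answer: -290/3 ≈ -96.667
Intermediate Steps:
P(x) = x/(-2 + x) (P(x) = (1*x)/(x - 2) = x/(-2 + x))
P(6 - 7) - 97 = (6 - 7)/(-2 + (6 - 7)) - 97 = -1/(-2 - 1) - 97 = -1/(-3) - 97 = -1*(-1/3) - 97 = 1/3 - 97 = -290/3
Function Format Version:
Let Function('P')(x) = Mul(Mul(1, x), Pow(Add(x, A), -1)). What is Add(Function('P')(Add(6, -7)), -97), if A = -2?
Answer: Rational(-290, 3) ≈ -96.667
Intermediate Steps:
Function('P')(x) = Mul(x, Pow(Add(-2, x), -1)) (Function('P')(x) = Mul(Mul(1, x), Pow(Add(x, -2), -1)) = Mul(x, Pow(Add(-2, x), -1)))
Add(Function('P')(Add(6, -7)), -97) = Add(Mul(Add(6, -7), Pow(Add(-2, Add(6, -7)), -1)), -97) = Add(Mul(-1, Pow(Add(-2, -1), -1)), -97) = Add(Mul(-1, Pow(-3, -1)), -97) = Add(Mul(-1, Rational(-1, 3)), -97) = Add(Rational(1, 3), -97) = Rational(-290, 3)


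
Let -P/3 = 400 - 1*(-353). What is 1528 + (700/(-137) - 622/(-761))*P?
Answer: 1170175570/104257 ≈ 11224.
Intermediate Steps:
P = -2259 (P = -3*(400 - 1*(-353)) = -3*(400 + 353) = -3*753 = -2259)
1528 + (700/(-137) - 622/(-761))*P = 1528 + (700/(-137) - 622/(-761))*(-2259) = 1528 + (700*(-1/137) - 622*(-1/761))*(-2259) = 1528 + (-700/137 + 622/761)*(-2259) = 1528 - 447486/104257*(-2259) = 1528 + 1010870874/104257 = 1170175570/104257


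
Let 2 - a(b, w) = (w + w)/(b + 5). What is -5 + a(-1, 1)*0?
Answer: -5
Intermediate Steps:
a(b, w) = 2 - 2*w/(5 + b) (a(b, w) = 2 - (w + w)/(b + 5) = 2 - 2*w/(5 + b))
-5 + a(-1, 1)*0 = -5 + (2*(5 - 1 - 1*1)/(5 - 1))*0 = -5 + (2*(5 - 1 - 1)/4)*0 = -5 + (2*(1/4)*3)*0 = -5 + (3/2)*0 = -5 + 0 = -5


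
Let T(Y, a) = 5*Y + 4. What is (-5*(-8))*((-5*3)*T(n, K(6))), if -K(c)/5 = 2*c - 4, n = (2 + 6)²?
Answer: -194400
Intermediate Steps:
n = 64 (n = 8² = 64)
K(c) = 20 - 10*c (K(c) = -5*(2*c - 4) = -5*(-4 + 2*c) = 20 - 10*c)
T(Y, a) = 4 + 5*Y
(-5*(-8))*((-5*3)*T(n, K(6))) = (-5*(-8))*((-5*3)*(4 + 5*64)) = 40*(-15*(4 + 320)) = 40*(-15*324) = 40*(-4860) = -194400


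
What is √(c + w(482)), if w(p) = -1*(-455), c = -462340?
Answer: I*√461885 ≈ 679.62*I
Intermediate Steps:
w(p) = 455
√(c + w(482)) = √(-462340 + 455) = √(-461885) = I*√461885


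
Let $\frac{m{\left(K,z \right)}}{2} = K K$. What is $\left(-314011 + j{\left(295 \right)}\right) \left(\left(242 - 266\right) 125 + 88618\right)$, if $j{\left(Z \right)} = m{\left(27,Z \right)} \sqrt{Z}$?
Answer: $-26884993798 + 124831044 \sqrt{295} \approx -2.4741 \cdot 10^{10}$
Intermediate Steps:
$m{\left(K,z \right)} = 2 K^{2}$ ($m{\left(K,z \right)} = 2 K K = 2 K^{2}$)
$j{\left(Z \right)} = 1458 \sqrt{Z}$ ($j{\left(Z \right)} = 2 \cdot 27^{2} \sqrt{Z} = 2 \cdot 729 \sqrt{Z} = 1458 \sqrt{Z}$)
$\left(-314011 + j{\left(295 \right)}\right) \left(\left(242 - 266\right) 125 + 88618\right) = \left(-314011 + 1458 \sqrt{295}\right) \left(\left(242 - 266\right) 125 + 88618\right) = \left(-314011 + 1458 \sqrt{295}\right) \left(\left(-24\right) 125 + 88618\right) = \left(-314011 + 1458 \sqrt{295}\right) \left(-3000 + 88618\right) = \left(-314011 + 1458 \sqrt{295}\right) 85618 = -26884993798 + 124831044 \sqrt{295}$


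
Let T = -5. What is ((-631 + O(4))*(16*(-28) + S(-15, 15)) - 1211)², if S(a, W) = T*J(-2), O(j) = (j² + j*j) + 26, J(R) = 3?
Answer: 69742471744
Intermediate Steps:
O(j) = 26 + 2*j² (O(j) = (j² + j²) + 26 = 2*j² + 26 = 26 + 2*j²)
S(a, W) = -15 (S(a, W) = -5*3 = -15)
((-631 + O(4))*(16*(-28) + S(-15, 15)) - 1211)² = ((-631 + (26 + 2*4²))*(16*(-28) - 15) - 1211)² = ((-631 + (26 + 2*16))*(-448 - 15) - 1211)² = ((-631 + (26 + 32))*(-463) - 1211)² = ((-631 + 58)*(-463) - 1211)² = (-573*(-463) - 1211)² = (265299 - 1211)² = 264088² = 69742471744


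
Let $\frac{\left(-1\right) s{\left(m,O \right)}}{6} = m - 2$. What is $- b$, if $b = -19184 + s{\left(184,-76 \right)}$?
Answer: $20276$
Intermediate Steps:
$s{\left(m,O \right)} = 12 - 6 m$ ($s{\left(m,O \right)} = - 6 \left(m - 2\right) = - 6 \left(-2 + m\right) = 12 - 6 m$)
$b = -20276$ ($b = -19184 + \left(12 - 1104\right) = -19184 - 1092 = -20276$)
$- b = \left(-1\right) \left(-20276\right) = 20276$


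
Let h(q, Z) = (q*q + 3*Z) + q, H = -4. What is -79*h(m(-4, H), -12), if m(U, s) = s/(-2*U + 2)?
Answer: 71574/25 ≈ 2863.0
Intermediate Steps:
m(U, s) = s/(2 - 2*U)
h(q, Z) = q + q**2 + 3*Z (h(q, Z) = (q**2 + 3*Z) + q = q + q**2 + 3*Z)
-79*h(m(-4, H), -12) = -79*(-1*(-4)/(-2 + 2*(-4)) + (-1*(-4)/(-2 + 2*(-4)))**2 + 3*(-12)) = -79*(-1*(-4)/(-2 - 8) + (-1*(-4)/(-2 - 8))**2 - 36) = -79*(-1*(-4)/(-10) + (-1*(-4)/(-10))**2 - 36) = -79*(-1*(-4)*(-1/10) + (-1*(-4)*(-1/10))**2 - 36) = -79*(-2/5 + (-2/5)**2 - 36) = -79*(-2/5 + 4/25 - 36) = -79*(-906/25) = 71574/25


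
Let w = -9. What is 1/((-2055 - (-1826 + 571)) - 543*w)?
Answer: 1/4087 ≈ 0.00024468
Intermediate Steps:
1/((-2055 - (-1826 + 571)) - 543*w) = 1/((-2055 - (-1826 + 571)) - 543*(-9)) = 1/((-2055 - 1*(-1255)) + 4887) = 1/((-2055 + 1255) + 4887) = 1/(-800 + 4887) = 1/4087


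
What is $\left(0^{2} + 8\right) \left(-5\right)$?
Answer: $-40$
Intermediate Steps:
$\left(0^{2} + 8\right) \left(-5\right) = \left(0 + 8\right) \left(-5\right) = 8 \left(-5\right) = -40$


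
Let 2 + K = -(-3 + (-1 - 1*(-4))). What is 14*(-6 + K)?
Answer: -112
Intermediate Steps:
K = -2 (K = -2 - (-3 + (-1 - 1*(-4))) = -2 - (-3 + (-1 + 4)) = -2 - (-3 + 3) = -2 - 1*0 = -2 + 0 = -2)
14*(-6 + K) = 14*(-6 - 2) = 14*(-8) = -112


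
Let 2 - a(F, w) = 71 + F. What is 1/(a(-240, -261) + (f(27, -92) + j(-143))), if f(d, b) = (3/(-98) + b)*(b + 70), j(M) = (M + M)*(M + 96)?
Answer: 49/766246 ≈ 6.3948e-5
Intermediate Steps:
j(M) = 2*M*(96 + M) (j(M) = (2*M)*(96 + M) = 2*M*(96 + M))
a(F, w) = -69 - F (a(F, w) = 2 - (71 + F) = 2 + (-71 - F) = -69 - F)
f(d, b) = (70 + b)*(-3/98 + b) (f(d, b) = (3*(-1/98) + b)*(70 + b) = (-3/98 + b)*(70 + b) = (70 + b)*(-3/98 + b))
1/(a(-240, -261) + (f(27, -92) + j(-143))) = 1/((-69 - 1*(-240)) + ((-15/7 + (-92)² + (6857/98)*(-92)) + 2*(-143)*(96 - 143))) = 1/((-69 + 240) + ((-15/7 + 8464 - 315422/49) + 2*(-143)*(-47))) = 1/(171 + (99209/49 + 13442)) = 1/(171 + 757867/49) = 1/(766246/49) = 49/766246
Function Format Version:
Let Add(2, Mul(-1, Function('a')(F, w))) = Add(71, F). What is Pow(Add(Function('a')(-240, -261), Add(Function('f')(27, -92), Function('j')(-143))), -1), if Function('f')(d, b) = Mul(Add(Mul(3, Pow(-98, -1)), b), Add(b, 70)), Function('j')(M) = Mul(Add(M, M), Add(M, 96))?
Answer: Rational(49, 766246) ≈ 6.3948e-5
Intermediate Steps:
Function('j')(M) = Mul(2, M, Add(96, M)) (Function('j')(M) = Mul(Mul(2, M), Add(96, M)) = Mul(2, M, Add(96, M)))
Function('a')(F, w) = Add(-69, Mul(-1, F)) (Function('a')(F, w) = Add(2, Mul(-1, Add(71, F))) = Add(2, Add(-71, Mul(-1, F))) = Add(-69, Mul(-1, F)))
Function('f')(d, b) = Mul(Add(70, b), Add(Rational(-3, 98), b)) (Function('f')(d, b) = Mul(Add(Mul(3, Rational(-1, 98)), b), Add(70, b)) = Mul(Add(Rational(-3, 98), b), Add(70, b)) = Mul(Add(70, b), Add(Rational(-3, 98), b)))
Pow(Add(Function('a')(-240, -261), Add(Function('f')(27, -92), Function('j')(-143))), -1) = Pow(Add(Add(-69, Mul(-1, -240)), Add(Add(Rational(-15, 7), Pow(-92, 2), Mul(Rational(6857, 98), -92)), Mul(2, -143, Add(96, -143)))), -1) = Pow(Add(Add(-69, 240), Add(Add(Rational(-15, 7), 8464, Rational(-315422, 49)), Mul(2, -143, -47))), -1) = Pow(Add(171, Add(Rational(99209, 49), 13442)), -1) = Pow(Add(171, Rational(757867, 49)), -1) = Pow(Rational(766246, 49), -1) = Rational(49, 766246)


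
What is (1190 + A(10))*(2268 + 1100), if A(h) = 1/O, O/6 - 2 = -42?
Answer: 120237179/30 ≈ 4.0079e+6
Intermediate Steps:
O = -240 (O = 12 + 6*(-42) = 12 - 252 = -240)
A(h) = -1/240 (A(h) = 1/(-240) = -1/240)
(1190 + A(10))*(2268 + 1100) = (1190 - 1/240)*(2268 + 1100) = (285599/240)*3368 = 120237179/30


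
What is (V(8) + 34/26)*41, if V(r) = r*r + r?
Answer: 39073/13 ≈ 3005.6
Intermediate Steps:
V(r) = r + r² (V(r) = r² + r = r + r²)
(V(8) + 34/26)*41 = (8*(1 + 8) + 34/26)*41 = (8*9 + 34*(1/26))*41 = (72 + 17/13)*41 = (953/13)*41 = 39073/13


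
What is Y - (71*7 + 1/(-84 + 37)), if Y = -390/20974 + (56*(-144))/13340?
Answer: -817950308409/1643784815 ≈ -497.60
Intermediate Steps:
Y = -21792117/34974145 (Y = -390*1/20974 - 8064*1/13340 = -195/10487 - 2016/3335 = -21792117/34974145 ≈ -0.62309)
Y - (71*7 + 1/(-84 + 37)) = -21792117/34974145 - (71*7 + 1/(-84 + 37)) = -21792117/34974145 - (497 + 1/(-47)) = -21792117/34974145 - (497 - 1/47) = -21792117/34974145 - 1*23358/47 = -21792117/34974145 - 23358/47 = -817950308409/1643784815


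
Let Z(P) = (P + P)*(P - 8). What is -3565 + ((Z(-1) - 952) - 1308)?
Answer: -5807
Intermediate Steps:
Z(P) = 2*P*(-8 + P) (Z(P) = (2*P)*(-8 + P) = 2*P*(-8 + P))
-3565 + ((Z(-1) - 952) - 1308) = -3565 + ((2*(-1)*(-8 - 1) - 952) - 1308) = -3565 + ((2*(-1)*(-9) - 952) - 1308) = -3565 + ((18 - 952) - 1308) = -3565 + (-934 - 1308) = -3565 - 2242 = -5807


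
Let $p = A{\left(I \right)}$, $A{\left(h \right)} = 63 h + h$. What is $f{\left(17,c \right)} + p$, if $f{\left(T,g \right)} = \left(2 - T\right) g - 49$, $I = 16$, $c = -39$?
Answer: $1560$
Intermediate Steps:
$A{\left(h \right)} = 64 h$
$f{\left(T,g \right)} = -49 + g \left(2 - T\right)$ ($f{\left(T,g \right)} = g \left(2 - T\right) - 49 = -49 + g \left(2 - T\right)$)
$p = 1024$ ($p = 64 \cdot 16 = 1024$)
$f{\left(17,c \right)} + p = \left(-49 + 2 \left(-39\right) - 17 \left(-39\right)\right) + 1024 = \left(-49 - 78 + 663\right) + 1024 = 536 + 1024 = 1560$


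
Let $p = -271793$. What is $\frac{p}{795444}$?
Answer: $- \frac{271793}{795444} \approx -0.34169$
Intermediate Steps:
$\frac{p}{795444} = - \frac{271793}{795444}$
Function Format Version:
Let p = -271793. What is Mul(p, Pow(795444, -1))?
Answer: Rational(-271793, 795444) ≈ -0.34169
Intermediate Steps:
Mul(p, Pow(795444, -1)) = Mul(-271793, Pow(795444, -1)) = Mul(-271793, Rational(1, 795444)) = Rational(-271793, 795444)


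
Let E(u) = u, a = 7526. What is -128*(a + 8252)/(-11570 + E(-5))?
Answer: 2019584/11575 ≈ 174.48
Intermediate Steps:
-128*(a + 8252)/(-11570 + E(-5)) = -128*(7526 + 8252)/(-11570 - 5) = -2019584/(-11575) = -2019584*(-1)/11575 = -128*(-15778/11575) = 2019584/11575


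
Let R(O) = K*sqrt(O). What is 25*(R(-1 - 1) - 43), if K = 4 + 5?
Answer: -1075 + 225*I*sqrt(2) ≈ -1075.0 + 318.2*I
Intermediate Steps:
K = 9
R(O) = 9*sqrt(O)
25*(R(-1 - 1) - 43) = 25*(9*sqrt(-1 - 1) - 43) = 25*(9*sqrt(-2) - 43) = 25*(9*(I*sqrt(2)) - 43) = 25*(9*I*sqrt(2) - 43) = 25*(-43 + 9*I*sqrt(2)) = -1075 + 225*I*sqrt(2)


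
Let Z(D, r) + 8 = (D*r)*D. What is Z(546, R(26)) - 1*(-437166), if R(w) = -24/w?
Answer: 161974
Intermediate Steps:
Z(D, r) = -8 + r*D² (Z(D, r) = -8 + (D*r)*D = -8 + r*D²)
Z(546, R(26)) - 1*(-437166) = (-8 - 24/26*546²) - 1*(-437166) = (-8 - 24*1/26*298116) + 437166 = (-8 - 12/13*298116) + 437166 = (-8 - 275184) + 437166 = -275192 + 437166 = 161974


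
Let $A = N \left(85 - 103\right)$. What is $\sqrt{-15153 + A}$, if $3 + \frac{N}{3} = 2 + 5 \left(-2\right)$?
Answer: $i \sqrt{14559} \approx 120.66 i$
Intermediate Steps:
$N = -33$ ($N = -9 + 3 \left(2 + 5 \left(-2\right)\right) = -9 + 3 \left(2 - 10\right) = -9 + 3 \left(-8\right) = -9 - 24 = -33$)
$A = 594$ ($A = - 33 \left(85 - 103\right) = \left(-33\right) \left(-18\right) = 594$)
$\sqrt{-15153 + A} = \sqrt{-15153 + 594} = \sqrt{-14559} = i \sqrt{14559}$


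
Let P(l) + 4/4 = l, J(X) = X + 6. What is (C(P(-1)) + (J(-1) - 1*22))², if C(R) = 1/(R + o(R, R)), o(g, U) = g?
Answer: 4761/16 ≈ 297.56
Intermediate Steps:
J(X) = 6 + X
P(l) = -1 + l
C(R) = 1/(2*R) (C(R) = 1/(R + R) = 1/(2*R))
(C(P(-1)) + (J(-1) - 1*22))² = (1/(2*(-1 - 1)) + ((6 - 1) - 1*22))² = ((½)/(-2) + (5 - 22))² = ((½)*(-½) - 17)² = (-¼ - 17)² = (-69/4)² = 4761/16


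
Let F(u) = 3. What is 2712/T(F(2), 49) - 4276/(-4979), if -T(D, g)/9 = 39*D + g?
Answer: -1185784/1239771 ≈ -0.95645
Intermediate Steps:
T(D, g) = -351*D - 9*g (T(D, g) = -9*(39*D + g) = -9*(g + 39*D) = -351*D - 9*g)
2712/T(F(2), 49) - 4276/(-4979) = 2712/(-351*3 - 9*49) - 4276/(-4979) = 2712/(-1053 - 441) - 4276*(-1/4979) = 2712/(-1494) + 4276/4979 = 2712*(-1/1494) + 4276/4979 = -452/249 + 4276/4979 = -1185784/1239771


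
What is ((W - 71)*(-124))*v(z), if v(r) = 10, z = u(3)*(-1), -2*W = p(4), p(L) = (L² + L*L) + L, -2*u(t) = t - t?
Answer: 110360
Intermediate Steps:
u(t) = 0 (u(t) = -(t - t)/2 = -½*0 = 0)
p(L) = L + 2*L² (p(L) = (L² + L²) + L = 2*L² + L = L + 2*L²)
W = -18 (W = -2*(1 + 2*4) = -2*(1 + 8) = -2*9 = -½*36 = -18)
z = 0 (z = 0*(-1) = 0)
((W - 71)*(-124))*v(z) = ((-18 - 71)*(-124))*10 = -89*(-124)*10 = 11036*10 = 110360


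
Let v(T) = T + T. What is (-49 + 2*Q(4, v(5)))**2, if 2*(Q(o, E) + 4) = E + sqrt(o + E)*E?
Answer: 3609 - 940*sqrt(14) ≈ 91.842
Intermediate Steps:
v(T) = 2*T
Q(o, E) = -4 + E/2 + E*sqrt(E + o)/2 (Q(o, E) = -4 + (E + sqrt(o + E)*E)/2 = -4 + (E + sqrt(E + o)*E)/2 = -4 + (E + E*sqrt(E + o))/2 = -4 + (E/2 + E*sqrt(E + o)/2) = -4 + E/2 + E*sqrt(E + o)/2)
(-49 + 2*Q(4, v(5)))**2 = (-49 + 2*(-4 + (2*5)/2 + (2*5)*sqrt(2*5 + 4)/2))**2 = (-49 + 2*(-4 + (1/2)*10 + (1/2)*10*sqrt(10 + 4)))**2 = (-49 + 2*(-4 + 5 + (1/2)*10*sqrt(14)))**2 = (-49 + 2*(-4 + 5 + 5*sqrt(14)))**2 = (-49 + 2*(1 + 5*sqrt(14)))**2 = (-49 + (2 + 10*sqrt(14)))**2 = (-47 + 10*sqrt(14))**2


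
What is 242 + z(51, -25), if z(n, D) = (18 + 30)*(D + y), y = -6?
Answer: -1246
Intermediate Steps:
z(n, D) = -288 + 48*D (z(n, D) = (18 + 30)*(D - 6) = 48*(-6 + D) = -288 + 48*D)
242 + z(51, -25) = 242 + (-288 + 48*(-25)) = 242 + (-288 - 1200) = 242 - 1488 = -1246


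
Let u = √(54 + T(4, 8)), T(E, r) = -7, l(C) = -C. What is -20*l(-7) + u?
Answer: -140 + √47 ≈ -133.14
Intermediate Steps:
u = √47 (u = √(54 - 7) = √47 ≈ 6.8557)
-20*l(-7) + u = -(-20)*(-7) + √47 = -20*7 + √47 = -140 + √47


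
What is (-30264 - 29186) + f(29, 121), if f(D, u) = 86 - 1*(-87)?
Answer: -59277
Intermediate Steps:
f(D, u) = 173 (f(D, u) = 86 + 87 = 173)
(-30264 - 29186) + f(29, 121) = (-30264 - 29186) + 173 = -59450 + 173 = -59277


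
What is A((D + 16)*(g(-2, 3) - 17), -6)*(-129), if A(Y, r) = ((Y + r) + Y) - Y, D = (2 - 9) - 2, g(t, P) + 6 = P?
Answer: 18834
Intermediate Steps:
g(t, P) = -6 + P
D = -9 (D = -7 - 2 = -9)
A(Y, r) = Y + r (A(Y, r) = (r + 2*Y) - Y = Y + r)
A((D + 16)*(g(-2, 3) - 17), -6)*(-129) = ((-9 + 16)*((-6 + 3) - 17) - 6)*(-129) = (7*(-3 - 17) - 6)*(-129) = (7*(-20) - 6)*(-129) = (-140 - 6)*(-129) = -146*(-129) = 18834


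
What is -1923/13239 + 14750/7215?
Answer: 4031129/2122653 ≈ 1.8991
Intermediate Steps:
-1923/13239 + 14750/7215 = -1923*1/13239 + 14750*(1/7215) = -641/4413 + 2950/1443 = 4031129/2122653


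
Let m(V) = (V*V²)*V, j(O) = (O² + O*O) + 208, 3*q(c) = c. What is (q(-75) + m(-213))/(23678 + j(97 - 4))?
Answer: 23390297/468 ≈ 49979.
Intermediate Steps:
q(c) = c/3
j(O) = 208 + 2*O² (j(O) = (O² + O²) + 208 = 2*O² + 208 = 208 + 2*O²)
m(V) = V⁴ (m(V) = V³*V = V⁴)
(q(-75) + m(-213))/(23678 + j(97 - 4)) = ((⅓)*(-75) + (-213)⁴)/(23678 + (208 + 2*(97 - 4)²)) = (-25 + 2058346161)/(23678 + (208 + 2*93²)) = 2058346136/(23678 + (208 + 2*8649)) = 2058346136/(23678 + (208 + 17298)) = 2058346136/(23678 + 17506) = 2058346136/41184 = 2058346136*(1/41184) = 23390297/468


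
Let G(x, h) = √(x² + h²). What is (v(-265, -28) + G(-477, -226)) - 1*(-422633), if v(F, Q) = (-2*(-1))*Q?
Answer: 422577 + √278605 ≈ 4.2311e+5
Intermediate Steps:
v(F, Q) = 2*Q
G(x, h) = √(h² + x²)
(v(-265, -28) + G(-477, -226)) - 1*(-422633) = (2*(-28) + √((-226)² + (-477)²)) - 1*(-422633) = (-56 + √(51076 + 227529)) + 422633 = (-56 + √278605) + 422633 = 422577 + √278605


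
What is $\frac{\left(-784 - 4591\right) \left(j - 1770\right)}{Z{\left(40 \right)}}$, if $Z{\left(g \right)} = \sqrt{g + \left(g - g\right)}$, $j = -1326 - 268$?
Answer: $904075 \sqrt{10} \approx 2.8589 \cdot 10^{6}$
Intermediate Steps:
$j = -1594$
$Z{\left(g \right)} = \sqrt{g}$ ($Z{\left(g \right)} = \sqrt{g + 0} = \sqrt{g}$)
$\frac{\left(-784 - 4591\right) \left(j - 1770\right)}{Z{\left(40 \right)}} = \frac{\left(-784 - 4591\right) \left(-1594 - 1770\right)}{\sqrt{40}} = \frac{\left(-5375\right) \left(-3364\right)}{2 \sqrt{10}} = 18081500 \frac{\sqrt{10}}{20} = 904075 \sqrt{10}$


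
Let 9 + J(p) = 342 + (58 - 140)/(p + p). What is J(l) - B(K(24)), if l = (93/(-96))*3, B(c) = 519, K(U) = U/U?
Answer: -15986/93 ≈ -171.89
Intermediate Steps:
K(U) = 1
l = -93/32 (l = (93*(-1/96))*3 = -31/32*3 = -93/32 ≈ -2.9063)
J(p) = 333 - 41/p (J(p) = -9 + (342 + (58 - 140)/(p + p)) = -9 + (342 - 82*1/(2*p)) = -9 + (342 - 41/p) = 333 - 41/p)
J(l) - B(K(24)) = (333 - 41/(-93/32)) - 1*519 = (333 - 41*(-32/93)) - 519 = (333 + 1312/93) - 519 = 32281/93 - 519 = -15986/93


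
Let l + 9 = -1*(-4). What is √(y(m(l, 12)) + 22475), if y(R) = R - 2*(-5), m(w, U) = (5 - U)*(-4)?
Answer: √22513 ≈ 150.04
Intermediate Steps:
l = -5 (l = -9 - 1*(-4) = -9 + 4 = -5)
m(w, U) = -20 + 4*U
y(R) = 10 + R (y(R) = R + 10 = 10 + R)
√(y(m(l, 12)) + 22475) = √((10 + (-20 + 4*12)) + 22475) = √((10 + (-20 + 48)) + 22475) = √((10 + 28) + 22475) = √(38 + 22475) = √22513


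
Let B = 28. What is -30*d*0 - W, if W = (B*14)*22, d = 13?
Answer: -8624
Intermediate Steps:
W = 8624 (W = (28*14)*22 = 392*22 = 8624)
-30*d*0 - W = -30*13*0 - 1*8624 = -390*0 - 8624 = 0 - 8624 = -8624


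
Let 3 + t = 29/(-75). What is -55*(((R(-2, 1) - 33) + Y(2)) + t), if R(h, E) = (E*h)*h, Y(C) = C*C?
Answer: 23419/15 ≈ 1561.3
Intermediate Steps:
Y(C) = C²
R(h, E) = E*h²
t = -254/75 (t = -3 + 29/(-75) = -3 + 29*(-1/75) = -3 - 29/75 = -254/75 ≈ -3.3867)
-55*(((R(-2, 1) - 33) + Y(2)) + t) = -55*(((1*(-2)² - 33) + 2²) - 254/75) = -55*(((1*4 - 33) + 4) - 254/75) = -55*(((4 - 33) + 4) - 254/75) = -55*((-29 + 4) - 254/75) = -55*(-25 - 254/75) = -55*(-2129/75) = 23419/15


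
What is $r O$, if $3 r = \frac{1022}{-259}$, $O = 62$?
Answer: $- \frac{9052}{111} \approx -81.55$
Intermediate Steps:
$r = - \frac{146}{111}$ ($r = \frac{1022 \frac{1}{-259}}{3} = \frac{1022 \left(- \frac{1}{259}\right)}{3} = \frac{1}{3} \left(- \frac{146}{37}\right) = - \frac{146}{111} \approx -1.3153$)
$r O = \left(- \frac{146}{111}\right) 62 = - \frac{9052}{111}$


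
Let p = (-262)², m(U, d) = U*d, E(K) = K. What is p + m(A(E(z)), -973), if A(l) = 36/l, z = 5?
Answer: 308192/5 ≈ 61638.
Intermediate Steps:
p = 68644
p + m(A(E(z)), -973) = 68644 + (36/5)*(-973) = 68644 - 35028/5 = 308192/5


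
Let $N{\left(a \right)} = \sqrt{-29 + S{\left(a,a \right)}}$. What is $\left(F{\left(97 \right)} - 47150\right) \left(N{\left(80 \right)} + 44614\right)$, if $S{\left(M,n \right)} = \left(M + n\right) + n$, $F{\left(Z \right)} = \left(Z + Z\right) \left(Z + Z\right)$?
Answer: $-424457596 - 9514 \sqrt{211} \approx -4.246 \cdot 10^{8}$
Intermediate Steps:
$F{\left(Z \right)} = 4 Z^{2}$ ($F{\left(Z \right)} = 2 Z 2 Z = 4 Z^{2}$)
$S{\left(M,n \right)} = M + 2 n$
$N{\left(a \right)} = \sqrt{-29 + 3 a}$ ($N{\left(a \right)} = \sqrt{-29 + \left(a + 2 a\right)} = \sqrt{-29 + 3 a}$)
$\left(F{\left(97 \right)} - 47150\right) \left(N{\left(80 \right)} + 44614\right) = \left(4 \cdot 97^{2} - 47150\right) \left(\sqrt{-29 + 3 \cdot 80} + 44614\right) = \left(4 \cdot 9409 - 47150\right) \left(\sqrt{-29 + 240} + 44614\right) = \left(37636 - 47150\right) \left(\sqrt{211} + 44614\right) = - 9514 \left(44614 + \sqrt{211}\right) = -424457596 - 9514 \sqrt{211}$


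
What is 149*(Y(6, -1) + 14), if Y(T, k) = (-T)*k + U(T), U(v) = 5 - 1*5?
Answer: 2980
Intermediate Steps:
U(v) = 0 (U(v) = 5 - 5 = 0)
Y(T, k) = -T*k (Y(T, k) = (-T)*k + 0 = -T*k + 0 = -T*k)
149*(Y(6, -1) + 14) = 149*(-1*6*(-1) + 14) = 149*(6 + 14) = 149*20 = 2980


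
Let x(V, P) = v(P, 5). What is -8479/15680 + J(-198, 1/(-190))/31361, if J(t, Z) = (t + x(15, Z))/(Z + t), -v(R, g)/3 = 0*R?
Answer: -909382471009/1681797145280 ≈ -0.54072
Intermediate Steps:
v(R, g) = 0 (v(R, g) = -0*R = -3*0 = 0)
x(V, P) = 0
J(t, Z) = t/(Z + t) (J(t, Z) = (t + 0)/(Z + t) = t/(Z + t))
-8479/15680 + J(-198, 1/(-190))/31361 = -8479/15680 - 198/(1/(-190) - 198)/31361 = -8479*1/15680 - 198/(-1/190 - 198)*(1/31361) = -8479/15680 - 198/(-37621/190)*(1/31361) = -8479/15680 - 198*(-190/37621)*(1/31361) = -8479/15680 + (37620/37621)*(1/31361) = -8479/15680 + 3420/107257471 = -909382471009/1681797145280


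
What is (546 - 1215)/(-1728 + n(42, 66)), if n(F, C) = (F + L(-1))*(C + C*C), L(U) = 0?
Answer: -223/61332 ≈ -0.0036360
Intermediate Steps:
n(F, C) = F*(C + C²) (n(F, C) = (F + 0)*(C + C*C) = F*(C + C²))
(546 - 1215)/(-1728 + n(42, 66)) = (546 - 1215)/(-1728 + 66*42*(1 + 66)) = -669/(-1728 + 66*42*67) = -669/(-1728 + 185724) = -669/183996 = -669*1/183996 = -223/61332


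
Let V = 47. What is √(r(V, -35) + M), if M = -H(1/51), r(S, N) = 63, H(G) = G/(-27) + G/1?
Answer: 5*√58973/153 ≈ 7.9361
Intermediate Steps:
H(G) = 26*G/27 (H(G) = G*(-1/27) + G*1 = -G/27 + G = 26*G/27)
M = -26/1377 (M = -26/(27*51) = -1*26/1377 = -26/1377 ≈ -0.018882)
√(r(V, -35) + M) = √(63 - 26/1377) = √(86725/1377) = 5*√58973/153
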